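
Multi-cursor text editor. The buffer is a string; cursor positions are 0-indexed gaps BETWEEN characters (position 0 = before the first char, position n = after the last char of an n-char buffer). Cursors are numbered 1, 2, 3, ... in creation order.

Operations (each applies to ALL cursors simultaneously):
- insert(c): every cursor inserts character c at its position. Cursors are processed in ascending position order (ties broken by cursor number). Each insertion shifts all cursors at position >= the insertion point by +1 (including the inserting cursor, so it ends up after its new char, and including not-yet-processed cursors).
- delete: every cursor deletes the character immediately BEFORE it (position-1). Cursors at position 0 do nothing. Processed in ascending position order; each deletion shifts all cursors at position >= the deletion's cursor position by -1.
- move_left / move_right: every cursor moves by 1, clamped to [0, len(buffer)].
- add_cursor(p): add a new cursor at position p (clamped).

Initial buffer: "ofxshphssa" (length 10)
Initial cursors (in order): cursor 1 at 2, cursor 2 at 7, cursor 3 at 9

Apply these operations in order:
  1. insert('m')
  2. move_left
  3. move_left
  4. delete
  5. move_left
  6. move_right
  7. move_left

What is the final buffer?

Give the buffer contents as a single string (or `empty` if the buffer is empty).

After op 1 (insert('m')): buffer="ofmxshphmssma" (len 13), cursors c1@3 c2@9 c3@12, authorship ..1.....2..3.
After op 2 (move_left): buffer="ofmxshphmssma" (len 13), cursors c1@2 c2@8 c3@11, authorship ..1.....2..3.
After op 3 (move_left): buffer="ofmxshphmssma" (len 13), cursors c1@1 c2@7 c3@10, authorship ..1.....2..3.
After op 4 (delete): buffer="fmxshhmsma" (len 10), cursors c1@0 c2@5 c3@7, authorship .1....2.3.
After op 5 (move_left): buffer="fmxshhmsma" (len 10), cursors c1@0 c2@4 c3@6, authorship .1....2.3.
After op 6 (move_right): buffer="fmxshhmsma" (len 10), cursors c1@1 c2@5 c3@7, authorship .1....2.3.
After op 7 (move_left): buffer="fmxshhmsma" (len 10), cursors c1@0 c2@4 c3@6, authorship .1....2.3.

Answer: fmxshhmsma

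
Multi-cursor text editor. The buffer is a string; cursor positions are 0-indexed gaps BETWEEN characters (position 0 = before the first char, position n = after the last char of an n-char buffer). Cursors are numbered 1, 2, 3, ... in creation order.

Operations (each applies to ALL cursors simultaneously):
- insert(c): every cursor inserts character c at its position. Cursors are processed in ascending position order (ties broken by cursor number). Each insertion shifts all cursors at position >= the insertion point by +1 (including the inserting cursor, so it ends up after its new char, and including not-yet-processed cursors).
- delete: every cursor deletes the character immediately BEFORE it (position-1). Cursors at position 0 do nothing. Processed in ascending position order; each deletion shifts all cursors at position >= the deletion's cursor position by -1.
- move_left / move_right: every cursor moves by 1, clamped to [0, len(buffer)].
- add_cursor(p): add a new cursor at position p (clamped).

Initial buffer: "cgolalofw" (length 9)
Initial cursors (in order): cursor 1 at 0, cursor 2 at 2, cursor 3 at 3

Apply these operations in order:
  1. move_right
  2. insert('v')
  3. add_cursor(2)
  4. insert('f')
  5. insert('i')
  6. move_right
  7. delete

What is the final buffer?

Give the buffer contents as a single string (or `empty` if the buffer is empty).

Answer: cvffiovfivfilofw

Derivation:
After op 1 (move_right): buffer="cgolalofw" (len 9), cursors c1@1 c2@3 c3@4, authorship .........
After op 2 (insert('v')): buffer="cvgovlvalofw" (len 12), cursors c1@2 c2@5 c3@7, authorship .1..2.3.....
After op 3 (add_cursor(2)): buffer="cvgovlvalofw" (len 12), cursors c1@2 c4@2 c2@5 c3@7, authorship .1..2.3.....
After op 4 (insert('f')): buffer="cvffgovflvfalofw" (len 16), cursors c1@4 c4@4 c2@8 c3@11, authorship .114..22.33.....
After op 5 (insert('i')): buffer="cvffiigovfilvfialofw" (len 20), cursors c1@6 c4@6 c2@11 c3@15, authorship .11414..222.333.....
After op 6 (move_right): buffer="cvffiigovfilvfialofw" (len 20), cursors c1@7 c4@7 c2@12 c3@16, authorship .11414..222.333.....
After op 7 (delete): buffer="cvffiovfivfilofw" (len 16), cursors c1@5 c4@5 c2@9 c3@12, authorship .1141.222333....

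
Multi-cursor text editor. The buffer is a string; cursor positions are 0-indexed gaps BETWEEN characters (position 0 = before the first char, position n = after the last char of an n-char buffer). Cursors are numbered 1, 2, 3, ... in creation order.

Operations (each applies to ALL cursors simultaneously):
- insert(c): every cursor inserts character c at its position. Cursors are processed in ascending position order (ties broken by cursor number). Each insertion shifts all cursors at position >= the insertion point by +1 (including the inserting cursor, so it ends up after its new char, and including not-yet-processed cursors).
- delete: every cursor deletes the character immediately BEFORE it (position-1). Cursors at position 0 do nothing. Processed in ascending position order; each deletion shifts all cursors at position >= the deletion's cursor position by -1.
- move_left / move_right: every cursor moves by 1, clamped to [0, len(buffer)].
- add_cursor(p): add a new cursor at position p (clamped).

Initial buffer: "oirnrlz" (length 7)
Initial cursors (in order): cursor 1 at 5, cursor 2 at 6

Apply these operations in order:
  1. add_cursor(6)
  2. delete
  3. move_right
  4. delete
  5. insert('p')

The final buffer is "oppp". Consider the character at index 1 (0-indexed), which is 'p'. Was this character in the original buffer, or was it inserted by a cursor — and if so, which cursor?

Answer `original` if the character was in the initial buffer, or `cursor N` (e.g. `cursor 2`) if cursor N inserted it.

Answer: cursor 1

Derivation:
After op 1 (add_cursor(6)): buffer="oirnrlz" (len 7), cursors c1@5 c2@6 c3@6, authorship .......
After op 2 (delete): buffer="oirz" (len 4), cursors c1@3 c2@3 c3@3, authorship ....
After op 3 (move_right): buffer="oirz" (len 4), cursors c1@4 c2@4 c3@4, authorship ....
After op 4 (delete): buffer="o" (len 1), cursors c1@1 c2@1 c3@1, authorship .
After op 5 (insert('p')): buffer="oppp" (len 4), cursors c1@4 c2@4 c3@4, authorship .123
Authorship (.=original, N=cursor N): . 1 2 3
Index 1: author = 1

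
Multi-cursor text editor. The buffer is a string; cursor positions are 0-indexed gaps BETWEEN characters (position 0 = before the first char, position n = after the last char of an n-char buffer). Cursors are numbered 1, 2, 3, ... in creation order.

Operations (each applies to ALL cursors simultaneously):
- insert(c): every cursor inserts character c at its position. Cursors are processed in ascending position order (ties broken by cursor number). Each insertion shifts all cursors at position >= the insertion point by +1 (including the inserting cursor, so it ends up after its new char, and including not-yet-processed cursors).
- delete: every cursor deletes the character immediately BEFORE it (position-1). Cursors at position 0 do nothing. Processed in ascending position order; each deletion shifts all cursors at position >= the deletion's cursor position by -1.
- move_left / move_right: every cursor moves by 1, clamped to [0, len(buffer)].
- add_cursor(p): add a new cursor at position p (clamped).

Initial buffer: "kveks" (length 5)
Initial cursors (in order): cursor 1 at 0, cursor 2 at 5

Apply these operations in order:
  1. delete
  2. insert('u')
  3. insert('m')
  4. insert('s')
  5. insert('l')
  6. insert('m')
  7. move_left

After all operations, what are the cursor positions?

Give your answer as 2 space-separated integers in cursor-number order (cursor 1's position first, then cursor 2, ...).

Answer: 4 13

Derivation:
After op 1 (delete): buffer="kvek" (len 4), cursors c1@0 c2@4, authorship ....
After op 2 (insert('u')): buffer="ukveku" (len 6), cursors c1@1 c2@6, authorship 1....2
After op 3 (insert('m')): buffer="umkvekum" (len 8), cursors c1@2 c2@8, authorship 11....22
After op 4 (insert('s')): buffer="umskvekums" (len 10), cursors c1@3 c2@10, authorship 111....222
After op 5 (insert('l')): buffer="umslkvekumsl" (len 12), cursors c1@4 c2@12, authorship 1111....2222
After op 6 (insert('m')): buffer="umslmkvekumslm" (len 14), cursors c1@5 c2@14, authorship 11111....22222
After op 7 (move_left): buffer="umslmkvekumslm" (len 14), cursors c1@4 c2@13, authorship 11111....22222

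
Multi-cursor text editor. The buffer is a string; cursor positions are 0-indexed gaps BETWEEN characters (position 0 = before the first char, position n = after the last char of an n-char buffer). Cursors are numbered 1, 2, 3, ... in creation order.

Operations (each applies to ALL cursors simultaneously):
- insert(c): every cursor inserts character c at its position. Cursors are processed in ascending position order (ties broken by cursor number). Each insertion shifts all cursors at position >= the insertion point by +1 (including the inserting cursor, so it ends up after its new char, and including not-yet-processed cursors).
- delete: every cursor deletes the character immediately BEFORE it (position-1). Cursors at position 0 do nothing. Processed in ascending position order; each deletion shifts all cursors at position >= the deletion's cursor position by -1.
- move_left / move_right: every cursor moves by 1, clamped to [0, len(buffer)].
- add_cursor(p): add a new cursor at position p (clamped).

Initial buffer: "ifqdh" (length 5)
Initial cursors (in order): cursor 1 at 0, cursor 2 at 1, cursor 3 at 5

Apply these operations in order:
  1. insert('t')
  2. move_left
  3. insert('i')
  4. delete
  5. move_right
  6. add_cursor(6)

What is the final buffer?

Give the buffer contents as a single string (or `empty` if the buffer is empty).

After op 1 (insert('t')): buffer="titfqdht" (len 8), cursors c1@1 c2@3 c3@8, authorship 1.2....3
After op 2 (move_left): buffer="titfqdht" (len 8), cursors c1@0 c2@2 c3@7, authorship 1.2....3
After op 3 (insert('i')): buffer="itiitfqdhit" (len 11), cursors c1@1 c2@4 c3@10, authorship 11.22....33
After op 4 (delete): buffer="titfqdht" (len 8), cursors c1@0 c2@2 c3@7, authorship 1.2....3
After op 5 (move_right): buffer="titfqdht" (len 8), cursors c1@1 c2@3 c3@8, authorship 1.2....3
After op 6 (add_cursor(6)): buffer="titfqdht" (len 8), cursors c1@1 c2@3 c4@6 c3@8, authorship 1.2....3

Answer: titfqdht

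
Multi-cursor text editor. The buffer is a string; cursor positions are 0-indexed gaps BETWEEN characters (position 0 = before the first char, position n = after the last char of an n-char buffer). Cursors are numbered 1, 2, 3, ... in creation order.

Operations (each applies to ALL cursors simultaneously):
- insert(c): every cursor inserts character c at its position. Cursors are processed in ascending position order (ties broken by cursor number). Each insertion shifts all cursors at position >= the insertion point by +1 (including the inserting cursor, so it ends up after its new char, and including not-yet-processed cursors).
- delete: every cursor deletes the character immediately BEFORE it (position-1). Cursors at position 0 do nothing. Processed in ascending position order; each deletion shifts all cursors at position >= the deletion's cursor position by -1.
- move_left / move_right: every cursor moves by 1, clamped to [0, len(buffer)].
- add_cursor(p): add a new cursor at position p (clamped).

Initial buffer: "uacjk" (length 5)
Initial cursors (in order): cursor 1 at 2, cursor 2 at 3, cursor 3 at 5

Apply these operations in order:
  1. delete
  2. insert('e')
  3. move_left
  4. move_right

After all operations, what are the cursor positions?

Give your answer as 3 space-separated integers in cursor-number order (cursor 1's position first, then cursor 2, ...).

Answer: 3 3 5

Derivation:
After op 1 (delete): buffer="uj" (len 2), cursors c1@1 c2@1 c3@2, authorship ..
After op 2 (insert('e')): buffer="ueeje" (len 5), cursors c1@3 c2@3 c3@5, authorship .12.3
After op 3 (move_left): buffer="ueeje" (len 5), cursors c1@2 c2@2 c3@4, authorship .12.3
After op 4 (move_right): buffer="ueeje" (len 5), cursors c1@3 c2@3 c3@5, authorship .12.3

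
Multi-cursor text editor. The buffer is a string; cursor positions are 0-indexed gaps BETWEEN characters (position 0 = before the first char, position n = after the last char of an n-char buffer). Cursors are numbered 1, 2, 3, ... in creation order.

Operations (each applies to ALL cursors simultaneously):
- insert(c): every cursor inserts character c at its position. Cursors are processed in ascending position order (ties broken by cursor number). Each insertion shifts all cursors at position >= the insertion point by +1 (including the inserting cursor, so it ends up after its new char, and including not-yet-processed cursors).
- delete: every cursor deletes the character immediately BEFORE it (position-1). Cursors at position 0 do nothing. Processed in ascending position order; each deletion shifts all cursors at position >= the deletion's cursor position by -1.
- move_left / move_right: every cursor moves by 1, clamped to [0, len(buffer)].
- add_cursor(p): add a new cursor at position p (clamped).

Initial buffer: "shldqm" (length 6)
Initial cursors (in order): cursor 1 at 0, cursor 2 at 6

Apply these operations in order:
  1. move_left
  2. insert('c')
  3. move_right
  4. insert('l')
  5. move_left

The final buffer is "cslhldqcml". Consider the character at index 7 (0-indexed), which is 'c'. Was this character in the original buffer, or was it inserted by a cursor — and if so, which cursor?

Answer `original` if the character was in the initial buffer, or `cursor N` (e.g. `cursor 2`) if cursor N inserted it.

After op 1 (move_left): buffer="shldqm" (len 6), cursors c1@0 c2@5, authorship ......
After op 2 (insert('c')): buffer="cshldqcm" (len 8), cursors c1@1 c2@7, authorship 1.....2.
After op 3 (move_right): buffer="cshldqcm" (len 8), cursors c1@2 c2@8, authorship 1.....2.
After op 4 (insert('l')): buffer="cslhldqcml" (len 10), cursors c1@3 c2@10, authorship 1.1....2.2
After op 5 (move_left): buffer="cslhldqcml" (len 10), cursors c1@2 c2@9, authorship 1.1....2.2
Authorship (.=original, N=cursor N): 1 . 1 . . . . 2 . 2
Index 7: author = 2

Answer: cursor 2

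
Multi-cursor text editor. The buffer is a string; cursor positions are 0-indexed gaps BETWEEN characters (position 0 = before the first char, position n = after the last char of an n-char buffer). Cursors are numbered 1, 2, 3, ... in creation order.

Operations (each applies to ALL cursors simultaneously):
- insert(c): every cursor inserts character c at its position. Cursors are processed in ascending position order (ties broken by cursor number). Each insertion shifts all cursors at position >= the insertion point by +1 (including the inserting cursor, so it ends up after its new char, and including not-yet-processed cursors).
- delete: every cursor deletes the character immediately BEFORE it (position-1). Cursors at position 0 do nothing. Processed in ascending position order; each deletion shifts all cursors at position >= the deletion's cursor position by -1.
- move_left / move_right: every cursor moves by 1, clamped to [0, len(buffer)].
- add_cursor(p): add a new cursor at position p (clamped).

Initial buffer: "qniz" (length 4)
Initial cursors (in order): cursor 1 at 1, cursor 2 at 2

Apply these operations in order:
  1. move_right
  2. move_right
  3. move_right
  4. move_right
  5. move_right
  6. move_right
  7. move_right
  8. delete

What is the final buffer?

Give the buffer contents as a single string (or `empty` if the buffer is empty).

Answer: qn

Derivation:
After op 1 (move_right): buffer="qniz" (len 4), cursors c1@2 c2@3, authorship ....
After op 2 (move_right): buffer="qniz" (len 4), cursors c1@3 c2@4, authorship ....
After op 3 (move_right): buffer="qniz" (len 4), cursors c1@4 c2@4, authorship ....
After op 4 (move_right): buffer="qniz" (len 4), cursors c1@4 c2@4, authorship ....
After op 5 (move_right): buffer="qniz" (len 4), cursors c1@4 c2@4, authorship ....
After op 6 (move_right): buffer="qniz" (len 4), cursors c1@4 c2@4, authorship ....
After op 7 (move_right): buffer="qniz" (len 4), cursors c1@4 c2@4, authorship ....
After op 8 (delete): buffer="qn" (len 2), cursors c1@2 c2@2, authorship ..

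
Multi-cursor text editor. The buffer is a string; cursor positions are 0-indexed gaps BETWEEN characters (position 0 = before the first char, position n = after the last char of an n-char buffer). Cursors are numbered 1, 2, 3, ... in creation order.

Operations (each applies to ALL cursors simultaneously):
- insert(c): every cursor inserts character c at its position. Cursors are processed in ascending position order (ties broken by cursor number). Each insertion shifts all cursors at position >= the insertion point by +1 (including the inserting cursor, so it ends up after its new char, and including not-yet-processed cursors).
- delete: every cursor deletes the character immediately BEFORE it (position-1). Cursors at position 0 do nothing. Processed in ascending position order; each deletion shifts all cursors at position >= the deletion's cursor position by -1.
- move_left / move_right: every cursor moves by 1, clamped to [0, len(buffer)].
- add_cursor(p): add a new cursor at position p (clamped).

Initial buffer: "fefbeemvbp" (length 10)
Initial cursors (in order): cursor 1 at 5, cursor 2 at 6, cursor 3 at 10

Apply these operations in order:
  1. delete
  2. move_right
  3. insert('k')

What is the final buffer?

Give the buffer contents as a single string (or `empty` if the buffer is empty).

Answer: fefbmkkvbk

Derivation:
After op 1 (delete): buffer="fefbmvb" (len 7), cursors c1@4 c2@4 c3@7, authorship .......
After op 2 (move_right): buffer="fefbmvb" (len 7), cursors c1@5 c2@5 c3@7, authorship .......
After op 3 (insert('k')): buffer="fefbmkkvbk" (len 10), cursors c1@7 c2@7 c3@10, authorship .....12..3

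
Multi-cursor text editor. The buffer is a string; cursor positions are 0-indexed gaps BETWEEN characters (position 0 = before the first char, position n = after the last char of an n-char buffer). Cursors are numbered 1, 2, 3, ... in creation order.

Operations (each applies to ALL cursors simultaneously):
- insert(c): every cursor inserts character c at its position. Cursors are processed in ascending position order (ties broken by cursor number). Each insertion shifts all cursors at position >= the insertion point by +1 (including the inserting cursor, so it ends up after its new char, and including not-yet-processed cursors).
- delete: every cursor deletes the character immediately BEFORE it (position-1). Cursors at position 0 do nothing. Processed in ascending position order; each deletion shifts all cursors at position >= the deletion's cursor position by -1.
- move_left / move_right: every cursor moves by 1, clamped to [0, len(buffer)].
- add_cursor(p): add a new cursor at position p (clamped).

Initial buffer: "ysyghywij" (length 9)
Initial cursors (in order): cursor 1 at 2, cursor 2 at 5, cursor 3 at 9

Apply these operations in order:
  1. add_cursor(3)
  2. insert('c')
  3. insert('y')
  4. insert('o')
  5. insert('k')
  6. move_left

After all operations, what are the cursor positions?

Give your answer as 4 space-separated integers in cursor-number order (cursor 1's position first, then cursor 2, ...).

Answer: 5 16 24 10

Derivation:
After op 1 (add_cursor(3)): buffer="ysyghywij" (len 9), cursors c1@2 c4@3 c2@5 c3@9, authorship .........
After op 2 (insert('c')): buffer="yscycghcywijc" (len 13), cursors c1@3 c4@5 c2@8 c3@13, authorship ..1.4..2....3
After op 3 (insert('y')): buffer="yscyycyghcyywijcy" (len 17), cursors c1@4 c4@7 c2@11 c3@17, authorship ..11.44..22....33
After op 4 (insert('o')): buffer="yscyoycyoghcyoywijcyo" (len 21), cursors c1@5 c4@9 c2@14 c3@21, authorship ..111.444..222....333
After op 5 (insert('k')): buffer="yscyokycyokghcyokywijcyok" (len 25), cursors c1@6 c4@11 c2@17 c3@25, authorship ..1111.4444..2222....3333
After op 6 (move_left): buffer="yscyokycyokghcyokywijcyok" (len 25), cursors c1@5 c4@10 c2@16 c3@24, authorship ..1111.4444..2222....3333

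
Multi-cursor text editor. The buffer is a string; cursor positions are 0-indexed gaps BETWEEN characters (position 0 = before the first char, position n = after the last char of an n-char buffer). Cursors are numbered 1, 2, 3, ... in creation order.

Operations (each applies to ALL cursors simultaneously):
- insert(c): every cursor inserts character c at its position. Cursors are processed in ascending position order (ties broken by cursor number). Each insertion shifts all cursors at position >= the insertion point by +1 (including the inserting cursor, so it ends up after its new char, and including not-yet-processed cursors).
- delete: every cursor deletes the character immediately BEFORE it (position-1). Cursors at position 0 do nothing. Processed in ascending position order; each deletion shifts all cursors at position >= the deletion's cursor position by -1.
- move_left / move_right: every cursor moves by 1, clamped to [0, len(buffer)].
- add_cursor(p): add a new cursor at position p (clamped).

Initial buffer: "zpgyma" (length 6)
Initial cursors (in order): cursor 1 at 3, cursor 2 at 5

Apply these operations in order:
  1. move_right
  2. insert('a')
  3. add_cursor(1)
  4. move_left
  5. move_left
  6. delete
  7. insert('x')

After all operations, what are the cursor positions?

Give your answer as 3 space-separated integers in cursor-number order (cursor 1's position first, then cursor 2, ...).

Answer: 4 7 1

Derivation:
After op 1 (move_right): buffer="zpgyma" (len 6), cursors c1@4 c2@6, authorship ......
After op 2 (insert('a')): buffer="zpgyamaa" (len 8), cursors c1@5 c2@8, authorship ....1..2
After op 3 (add_cursor(1)): buffer="zpgyamaa" (len 8), cursors c3@1 c1@5 c2@8, authorship ....1..2
After op 4 (move_left): buffer="zpgyamaa" (len 8), cursors c3@0 c1@4 c2@7, authorship ....1..2
After op 5 (move_left): buffer="zpgyamaa" (len 8), cursors c3@0 c1@3 c2@6, authorship ....1..2
After op 6 (delete): buffer="zpyaaa" (len 6), cursors c3@0 c1@2 c2@4, authorship ...1.2
After op 7 (insert('x')): buffer="xzpxyaxaa" (len 9), cursors c3@1 c1@4 c2@7, authorship 3..1.12.2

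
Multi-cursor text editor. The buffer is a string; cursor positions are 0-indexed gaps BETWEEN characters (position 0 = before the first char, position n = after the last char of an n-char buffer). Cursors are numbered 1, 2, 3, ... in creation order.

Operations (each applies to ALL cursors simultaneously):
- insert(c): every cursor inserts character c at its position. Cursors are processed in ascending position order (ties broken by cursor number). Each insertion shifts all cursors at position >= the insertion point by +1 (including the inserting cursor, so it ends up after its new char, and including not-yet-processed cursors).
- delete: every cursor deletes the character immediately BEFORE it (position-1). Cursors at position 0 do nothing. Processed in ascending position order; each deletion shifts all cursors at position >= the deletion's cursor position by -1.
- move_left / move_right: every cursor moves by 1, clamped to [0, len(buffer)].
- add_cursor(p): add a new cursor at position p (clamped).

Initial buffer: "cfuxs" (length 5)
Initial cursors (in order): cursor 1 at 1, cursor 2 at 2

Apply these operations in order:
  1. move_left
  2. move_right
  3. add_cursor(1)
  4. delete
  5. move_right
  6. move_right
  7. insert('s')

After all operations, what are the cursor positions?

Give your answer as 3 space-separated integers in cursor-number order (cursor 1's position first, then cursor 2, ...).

Answer: 5 5 5

Derivation:
After op 1 (move_left): buffer="cfuxs" (len 5), cursors c1@0 c2@1, authorship .....
After op 2 (move_right): buffer="cfuxs" (len 5), cursors c1@1 c2@2, authorship .....
After op 3 (add_cursor(1)): buffer="cfuxs" (len 5), cursors c1@1 c3@1 c2@2, authorship .....
After op 4 (delete): buffer="uxs" (len 3), cursors c1@0 c2@0 c3@0, authorship ...
After op 5 (move_right): buffer="uxs" (len 3), cursors c1@1 c2@1 c3@1, authorship ...
After op 6 (move_right): buffer="uxs" (len 3), cursors c1@2 c2@2 c3@2, authorship ...
After op 7 (insert('s')): buffer="uxssss" (len 6), cursors c1@5 c2@5 c3@5, authorship ..123.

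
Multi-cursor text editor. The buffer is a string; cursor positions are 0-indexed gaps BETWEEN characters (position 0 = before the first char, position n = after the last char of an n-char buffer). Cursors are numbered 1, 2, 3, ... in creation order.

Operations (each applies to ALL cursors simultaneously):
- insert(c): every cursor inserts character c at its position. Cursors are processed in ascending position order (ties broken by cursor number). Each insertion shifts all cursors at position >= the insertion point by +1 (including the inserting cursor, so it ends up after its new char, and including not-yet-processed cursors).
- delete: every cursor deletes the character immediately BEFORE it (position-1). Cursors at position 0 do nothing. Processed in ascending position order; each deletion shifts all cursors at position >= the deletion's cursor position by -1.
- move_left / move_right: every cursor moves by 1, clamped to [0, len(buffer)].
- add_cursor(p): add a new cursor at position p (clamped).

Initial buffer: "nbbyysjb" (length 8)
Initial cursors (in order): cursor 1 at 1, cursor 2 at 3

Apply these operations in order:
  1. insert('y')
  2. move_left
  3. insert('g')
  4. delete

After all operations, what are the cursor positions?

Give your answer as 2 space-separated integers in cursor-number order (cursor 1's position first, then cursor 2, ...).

After op 1 (insert('y')): buffer="nybbyyysjb" (len 10), cursors c1@2 c2@5, authorship .1..2.....
After op 2 (move_left): buffer="nybbyyysjb" (len 10), cursors c1@1 c2@4, authorship .1..2.....
After op 3 (insert('g')): buffer="ngybbgyyysjb" (len 12), cursors c1@2 c2@6, authorship .11..22.....
After op 4 (delete): buffer="nybbyyysjb" (len 10), cursors c1@1 c2@4, authorship .1..2.....

Answer: 1 4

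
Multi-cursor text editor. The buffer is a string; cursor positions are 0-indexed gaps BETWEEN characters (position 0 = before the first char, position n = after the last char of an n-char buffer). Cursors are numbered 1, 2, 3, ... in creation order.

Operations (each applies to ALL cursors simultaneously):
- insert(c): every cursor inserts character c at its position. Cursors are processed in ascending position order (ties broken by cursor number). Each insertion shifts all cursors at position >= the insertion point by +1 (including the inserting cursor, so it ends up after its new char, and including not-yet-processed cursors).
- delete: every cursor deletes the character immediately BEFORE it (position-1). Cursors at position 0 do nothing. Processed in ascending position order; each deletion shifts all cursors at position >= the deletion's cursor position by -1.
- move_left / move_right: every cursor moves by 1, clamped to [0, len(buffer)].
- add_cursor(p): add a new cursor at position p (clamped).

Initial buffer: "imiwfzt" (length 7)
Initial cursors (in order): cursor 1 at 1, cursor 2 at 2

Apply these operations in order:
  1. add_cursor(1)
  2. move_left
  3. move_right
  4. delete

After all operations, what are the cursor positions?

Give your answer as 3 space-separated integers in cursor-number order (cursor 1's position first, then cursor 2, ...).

After op 1 (add_cursor(1)): buffer="imiwfzt" (len 7), cursors c1@1 c3@1 c2@2, authorship .......
After op 2 (move_left): buffer="imiwfzt" (len 7), cursors c1@0 c3@0 c2@1, authorship .......
After op 3 (move_right): buffer="imiwfzt" (len 7), cursors c1@1 c3@1 c2@2, authorship .......
After op 4 (delete): buffer="iwfzt" (len 5), cursors c1@0 c2@0 c3@0, authorship .....

Answer: 0 0 0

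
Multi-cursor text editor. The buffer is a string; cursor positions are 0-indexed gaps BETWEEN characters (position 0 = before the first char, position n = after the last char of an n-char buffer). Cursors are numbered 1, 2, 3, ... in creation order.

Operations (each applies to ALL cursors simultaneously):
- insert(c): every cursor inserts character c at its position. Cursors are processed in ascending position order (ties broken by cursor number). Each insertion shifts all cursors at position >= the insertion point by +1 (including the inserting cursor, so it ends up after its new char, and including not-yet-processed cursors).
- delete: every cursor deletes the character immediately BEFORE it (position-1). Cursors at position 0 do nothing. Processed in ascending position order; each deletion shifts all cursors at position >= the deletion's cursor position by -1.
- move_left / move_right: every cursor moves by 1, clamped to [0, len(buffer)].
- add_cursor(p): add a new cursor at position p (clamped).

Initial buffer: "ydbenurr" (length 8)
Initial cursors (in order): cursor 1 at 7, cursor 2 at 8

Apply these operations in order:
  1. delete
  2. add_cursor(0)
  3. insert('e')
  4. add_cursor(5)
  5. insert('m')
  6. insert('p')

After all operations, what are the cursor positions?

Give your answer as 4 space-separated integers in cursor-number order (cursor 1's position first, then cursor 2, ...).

After op 1 (delete): buffer="ydbenu" (len 6), cursors c1@6 c2@6, authorship ......
After op 2 (add_cursor(0)): buffer="ydbenu" (len 6), cursors c3@0 c1@6 c2@6, authorship ......
After op 3 (insert('e')): buffer="eydbenuee" (len 9), cursors c3@1 c1@9 c2@9, authorship 3......12
After op 4 (add_cursor(5)): buffer="eydbenuee" (len 9), cursors c3@1 c4@5 c1@9 c2@9, authorship 3......12
After op 5 (insert('m')): buffer="emydbemnueemm" (len 13), cursors c3@2 c4@7 c1@13 c2@13, authorship 33....4..1212
After op 6 (insert('p')): buffer="empydbempnueemmpp" (len 17), cursors c3@3 c4@9 c1@17 c2@17, authorship 333....44..121212

Answer: 17 17 3 9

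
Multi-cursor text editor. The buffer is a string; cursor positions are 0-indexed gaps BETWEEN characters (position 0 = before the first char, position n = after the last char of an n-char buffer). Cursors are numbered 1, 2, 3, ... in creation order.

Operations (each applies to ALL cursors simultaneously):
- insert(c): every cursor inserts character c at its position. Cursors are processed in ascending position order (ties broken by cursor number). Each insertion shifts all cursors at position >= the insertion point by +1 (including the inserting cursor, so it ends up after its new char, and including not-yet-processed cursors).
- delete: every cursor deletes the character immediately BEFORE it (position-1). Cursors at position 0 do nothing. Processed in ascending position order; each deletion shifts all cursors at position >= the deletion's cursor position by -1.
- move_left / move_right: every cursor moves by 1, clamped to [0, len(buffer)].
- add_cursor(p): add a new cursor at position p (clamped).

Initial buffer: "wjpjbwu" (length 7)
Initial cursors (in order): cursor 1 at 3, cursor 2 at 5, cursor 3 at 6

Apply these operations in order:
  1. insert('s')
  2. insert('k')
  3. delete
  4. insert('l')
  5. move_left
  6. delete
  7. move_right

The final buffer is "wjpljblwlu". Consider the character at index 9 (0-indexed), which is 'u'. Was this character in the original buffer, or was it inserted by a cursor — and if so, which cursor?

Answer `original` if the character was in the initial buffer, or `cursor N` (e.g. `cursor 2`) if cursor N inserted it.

After op 1 (insert('s')): buffer="wjpsjbswsu" (len 10), cursors c1@4 c2@7 c3@9, authorship ...1..2.3.
After op 2 (insert('k')): buffer="wjpskjbskwsku" (len 13), cursors c1@5 c2@9 c3@12, authorship ...11..22.33.
After op 3 (delete): buffer="wjpsjbswsu" (len 10), cursors c1@4 c2@7 c3@9, authorship ...1..2.3.
After op 4 (insert('l')): buffer="wjpsljbslwslu" (len 13), cursors c1@5 c2@9 c3@12, authorship ...11..22.33.
After op 5 (move_left): buffer="wjpsljbslwslu" (len 13), cursors c1@4 c2@8 c3@11, authorship ...11..22.33.
After op 6 (delete): buffer="wjpljblwlu" (len 10), cursors c1@3 c2@6 c3@8, authorship ...1..2.3.
After op 7 (move_right): buffer="wjpljblwlu" (len 10), cursors c1@4 c2@7 c3@9, authorship ...1..2.3.
Authorship (.=original, N=cursor N): . . . 1 . . 2 . 3 .
Index 9: author = original

Answer: original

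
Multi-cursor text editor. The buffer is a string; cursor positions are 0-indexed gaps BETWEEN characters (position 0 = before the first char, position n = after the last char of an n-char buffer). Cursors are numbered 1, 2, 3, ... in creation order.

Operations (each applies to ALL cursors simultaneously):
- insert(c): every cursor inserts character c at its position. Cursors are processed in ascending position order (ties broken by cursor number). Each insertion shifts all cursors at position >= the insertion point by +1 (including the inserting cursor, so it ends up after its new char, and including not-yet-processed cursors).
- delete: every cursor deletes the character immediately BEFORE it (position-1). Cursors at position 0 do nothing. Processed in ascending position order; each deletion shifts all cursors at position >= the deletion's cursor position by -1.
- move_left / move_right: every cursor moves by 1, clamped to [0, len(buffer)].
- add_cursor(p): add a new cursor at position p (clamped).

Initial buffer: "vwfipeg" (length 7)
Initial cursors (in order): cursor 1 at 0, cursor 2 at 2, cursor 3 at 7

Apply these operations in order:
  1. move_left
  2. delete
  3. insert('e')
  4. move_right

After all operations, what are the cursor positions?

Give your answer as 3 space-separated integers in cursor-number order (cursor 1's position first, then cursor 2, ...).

Answer: 3 3 8

Derivation:
After op 1 (move_left): buffer="vwfipeg" (len 7), cursors c1@0 c2@1 c3@6, authorship .......
After op 2 (delete): buffer="wfipg" (len 5), cursors c1@0 c2@0 c3@4, authorship .....
After op 3 (insert('e')): buffer="eewfipeg" (len 8), cursors c1@2 c2@2 c3@7, authorship 12....3.
After op 4 (move_right): buffer="eewfipeg" (len 8), cursors c1@3 c2@3 c3@8, authorship 12....3.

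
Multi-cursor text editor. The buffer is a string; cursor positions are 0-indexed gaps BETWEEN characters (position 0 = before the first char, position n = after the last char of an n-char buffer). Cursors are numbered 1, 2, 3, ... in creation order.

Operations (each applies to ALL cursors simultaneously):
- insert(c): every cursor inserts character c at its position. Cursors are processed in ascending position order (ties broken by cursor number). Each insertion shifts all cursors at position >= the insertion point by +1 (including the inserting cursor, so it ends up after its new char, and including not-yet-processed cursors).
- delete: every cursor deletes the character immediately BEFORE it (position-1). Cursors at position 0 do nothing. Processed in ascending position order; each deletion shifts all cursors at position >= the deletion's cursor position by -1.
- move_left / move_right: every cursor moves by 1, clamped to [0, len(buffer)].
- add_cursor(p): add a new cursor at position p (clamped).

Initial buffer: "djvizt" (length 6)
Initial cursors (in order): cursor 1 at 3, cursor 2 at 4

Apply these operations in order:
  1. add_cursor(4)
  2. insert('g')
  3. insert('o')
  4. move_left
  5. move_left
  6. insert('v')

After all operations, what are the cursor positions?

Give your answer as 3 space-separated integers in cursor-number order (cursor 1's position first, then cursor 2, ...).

After op 1 (add_cursor(4)): buffer="djvizt" (len 6), cursors c1@3 c2@4 c3@4, authorship ......
After op 2 (insert('g')): buffer="djvgiggzt" (len 9), cursors c1@4 c2@7 c3@7, authorship ...1.23..
After op 3 (insert('o')): buffer="djvgoiggoozt" (len 12), cursors c1@5 c2@10 c3@10, authorship ...11.2323..
After op 4 (move_left): buffer="djvgoiggoozt" (len 12), cursors c1@4 c2@9 c3@9, authorship ...11.2323..
After op 5 (move_left): buffer="djvgoiggoozt" (len 12), cursors c1@3 c2@8 c3@8, authorship ...11.2323..
After op 6 (insert('v')): buffer="djvvgoiggvvoozt" (len 15), cursors c1@4 c2@11 c3@11, authorship ...111.232323..

Answer: 4 11 11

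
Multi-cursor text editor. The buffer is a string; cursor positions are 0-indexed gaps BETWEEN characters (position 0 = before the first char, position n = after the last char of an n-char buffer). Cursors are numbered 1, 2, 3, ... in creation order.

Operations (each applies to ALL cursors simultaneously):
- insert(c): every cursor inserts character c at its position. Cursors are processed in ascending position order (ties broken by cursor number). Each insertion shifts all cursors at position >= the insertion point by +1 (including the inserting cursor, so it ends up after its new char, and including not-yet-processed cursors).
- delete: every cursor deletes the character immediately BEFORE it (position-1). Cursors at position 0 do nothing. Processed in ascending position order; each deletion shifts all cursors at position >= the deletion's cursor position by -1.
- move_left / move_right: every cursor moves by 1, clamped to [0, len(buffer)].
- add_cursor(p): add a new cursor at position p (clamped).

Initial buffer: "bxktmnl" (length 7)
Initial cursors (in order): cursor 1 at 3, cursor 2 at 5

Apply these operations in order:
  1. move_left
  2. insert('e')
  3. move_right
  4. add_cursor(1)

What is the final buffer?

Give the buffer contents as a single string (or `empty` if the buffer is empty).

Answer: bxektemnl

Derivation:
After op 1 (move_left): buffer="bxktmnl" (len 7), cursors c1@2 c2@4, authorship .......
After op 2 (insert('e')): buffer="bxektemnl" (len 9), cursors c1@3 c2@6, authorship ..1..2...
After op 3 (move_right): buffer="bxektemnl" (len 9), cursors c1@4 c2@7, authorship ..1..2...
After op 4 (add_cursor(1)): buffer="bxektemnl" (len 9), cursors c3@1 c1@4 c2@7, authorship ..1..2...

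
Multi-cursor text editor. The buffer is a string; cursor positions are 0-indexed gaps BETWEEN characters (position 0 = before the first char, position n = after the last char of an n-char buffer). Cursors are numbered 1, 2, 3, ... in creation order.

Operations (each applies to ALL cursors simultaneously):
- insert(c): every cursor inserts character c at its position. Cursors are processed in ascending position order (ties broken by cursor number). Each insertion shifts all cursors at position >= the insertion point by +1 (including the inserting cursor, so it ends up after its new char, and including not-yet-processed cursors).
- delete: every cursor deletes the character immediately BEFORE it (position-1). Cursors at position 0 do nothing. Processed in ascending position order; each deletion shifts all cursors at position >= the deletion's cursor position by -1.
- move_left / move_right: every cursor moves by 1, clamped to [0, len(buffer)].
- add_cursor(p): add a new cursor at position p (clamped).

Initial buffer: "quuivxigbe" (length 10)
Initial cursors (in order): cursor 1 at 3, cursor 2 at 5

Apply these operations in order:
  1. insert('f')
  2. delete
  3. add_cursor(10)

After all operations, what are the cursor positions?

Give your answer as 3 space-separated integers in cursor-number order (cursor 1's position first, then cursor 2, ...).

After op 1 (insert('f')): buffer="quufivfxigbe" (len 12), cursors c1@4 c2@7, authorship ...1..2.....
After op 2 (delete): buffer="quuivxigbe" (len 10), cursors c1@3 c2@5, authorship ..........
After op 3 (add_cursor(10)): buffer="quuivxigbe" (len 10), cursors c1@3 c2@5 c3@10, authorship ..........

Answer: 3 5 10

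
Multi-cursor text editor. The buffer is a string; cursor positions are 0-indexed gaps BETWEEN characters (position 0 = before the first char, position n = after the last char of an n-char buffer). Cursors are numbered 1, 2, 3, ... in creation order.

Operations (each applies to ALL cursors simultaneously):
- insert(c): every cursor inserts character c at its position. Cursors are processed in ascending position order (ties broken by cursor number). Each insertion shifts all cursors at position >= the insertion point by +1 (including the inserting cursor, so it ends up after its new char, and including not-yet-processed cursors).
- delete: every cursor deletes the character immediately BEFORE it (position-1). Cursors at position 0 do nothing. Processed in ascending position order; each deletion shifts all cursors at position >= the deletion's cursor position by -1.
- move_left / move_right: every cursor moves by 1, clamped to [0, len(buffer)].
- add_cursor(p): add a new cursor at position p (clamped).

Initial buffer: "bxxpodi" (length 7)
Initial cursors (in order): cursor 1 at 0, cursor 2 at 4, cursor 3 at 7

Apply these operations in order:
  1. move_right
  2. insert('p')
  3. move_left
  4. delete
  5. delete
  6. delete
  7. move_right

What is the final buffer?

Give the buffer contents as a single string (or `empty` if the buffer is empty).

After op 1 (move_right): buffer="bxxpodi" (len 7), cursors c1@1 c2@5 c3@7, authorship .......
After op 2 (insert('p')): buffer="bpxxpopdip" (len 10), cursors c1@2 c2@7 c3@10, authorship .1....2..3
After op 3 (move_left): buffer="bpxxpopdip" (len 10), cursors c1@1 c2@6 c3@9, authorship .1....2..3
After op 4 (delete): buffer="pxxppdp" (len 7), cursors c1@0 c2@4 c3@6, authorship 1...2.3
After op 5 (delete): buffer="pxxpp" (len 5), cursors c1@0 c2@3 c3@4, authorship 1..23
After op 6 (delete): buffer="pxp" (len 3), cursors c1@0 c2@2 c3@2, authorship 1.3
After op 7 (move_right): buffer="pxp" (len 3), cursors c1@1 c2@3 c3@3, authorship 1.3

Answer: pxp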